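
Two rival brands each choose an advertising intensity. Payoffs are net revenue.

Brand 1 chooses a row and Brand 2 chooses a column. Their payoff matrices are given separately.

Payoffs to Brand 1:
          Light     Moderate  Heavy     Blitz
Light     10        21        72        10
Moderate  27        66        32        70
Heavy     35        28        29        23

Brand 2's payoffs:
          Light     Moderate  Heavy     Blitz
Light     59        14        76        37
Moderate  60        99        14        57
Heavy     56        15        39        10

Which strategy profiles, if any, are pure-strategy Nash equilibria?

(Light, Light): Brand 1 can switch to Moderate (10 → 27). Not NE.
(Light, Moderate): Brand 1 can switch to Moderate (21 → 66). Not NE.
(Light, Heavy): Brand 1 gets 72, best alternative 32; Brand 2 gets 76, best alternative 59. No profitable deviation — NE.
(Light, Blitz): Brand 1 can switch to Moderate (10 → 70). Not NE.
(Moderate, Light): Brand 1 can switch to Heavy (27 → 35). Not NE.
(Moderate, Moderate): Brand 1 gets 66, best alternative 28; Brand 2 gets 99, best alternative 60. No profitable deviation — NE.
(Moderate, Heavy): Brand 1 can switch to Light (32 → 72). Not NE.
(Moderate, Blitz): Brand 2 can switch to Light (57 → 60). Not NE.
(Heavy, Light): Brand 1 gets 35, best alternative 27; Brand 2 gets 56, best alternative 39. No profitable deviation — NE.
(Heavy, Moderate): Brand 1 can switch to Moderate (28 → 66). Not NE.
(Heavy, Heavy): Brand 1 can switch to Light (29 → 72). Not NE.
(Heavy, Blitz): Brand 1 can switch to Moderate (23 → 70). Not NE.

(Light, Heavy) and (Moderate, Moderate) and (Heavy, Light)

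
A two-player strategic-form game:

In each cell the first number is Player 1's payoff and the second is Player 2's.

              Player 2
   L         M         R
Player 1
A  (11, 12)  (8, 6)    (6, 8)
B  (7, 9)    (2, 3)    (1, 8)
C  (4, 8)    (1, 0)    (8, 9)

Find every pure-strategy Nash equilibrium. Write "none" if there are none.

(A, L): Player 1 gets 11, best alternative 7; Player 2 gets 12, best alternative 8. No profitable deviation — NE.
(A, M): Player 2 can switch to L (6 → 12). Not NE.
(A, R): Player 1 can switch to C (6 → 8). Not NE.
(B, L): Player 1 can switch to A (7 → 11). Not NE.
(B, M): Player 1 can switch to A (2 → 8). Not NE.
(B, R): Player 1 can switch to A (1 → 6). Not NE.
(C, L): Player 1 can switch to A (4 → 11). Not NE.
(C, M): Player 1 can switch to A (1 → 8). Not NE.
(C, R): Player 1 gets 8, best alternative 6; Player 2 gets 9, best alternative 8. No profitable deviation — NE.

Pure-strategy Nash equilibria: (A, L); (C, R)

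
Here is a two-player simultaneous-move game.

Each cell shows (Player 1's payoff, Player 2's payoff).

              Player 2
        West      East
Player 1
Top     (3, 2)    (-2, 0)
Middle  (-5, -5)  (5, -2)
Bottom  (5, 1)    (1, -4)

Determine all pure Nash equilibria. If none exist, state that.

The pure Nash equilibria are (Middle, East) and (Bottom, West).

(Top, West): Player 1 can switch to Bottom (3 → 5). Not NE.
(Top, East): Player 1 can switch to Middle (-2 → 5). Not NE.
(Middle, West): Player 1 can switch to Top (-5 → 3). Not NE.
(Middle, East): Player 1 gets 5, best alternative 1; Player 2 gets -2, best alternative -5. No profitable deviation — NE.
(Bottom, West): Player 1 gets 5, best alternative 3; Player 2 gets 1, best alternative -4. No profitable deviation — NE.
(Bottom, East): Player 1 can switch to Middle (1 → 5). Not NE.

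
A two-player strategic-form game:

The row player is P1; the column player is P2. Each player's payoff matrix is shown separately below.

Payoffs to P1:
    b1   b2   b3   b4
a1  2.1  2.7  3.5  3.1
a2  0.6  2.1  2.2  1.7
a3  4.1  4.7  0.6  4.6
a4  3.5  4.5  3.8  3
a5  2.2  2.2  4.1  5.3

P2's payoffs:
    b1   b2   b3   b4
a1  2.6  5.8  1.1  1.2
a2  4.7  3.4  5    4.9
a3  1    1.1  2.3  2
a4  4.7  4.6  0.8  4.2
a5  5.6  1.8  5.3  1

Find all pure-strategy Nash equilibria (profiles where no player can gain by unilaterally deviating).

(a1, b1): P1 can switch to a3 (2.1 → 4.1). Not NE.
(a1, b2): P1 can switch to a3 (2.7 → 4.7). Not NE.
(a1, b3): P1 can switch to a4 (3.5 → 3.8). Not NE.
(a1, b4): P1 can switch to a3 (3.1 → 4.6). Not NE.
(a2, b1): P1 can switch to a1 (0.6 → 2.1). Not NE.
(a2, b2): P1 can switch to a1 (2.1 → 2.7). Not NE.
(a2, b3): P1 can switch to a1 (2.2 → 3.5). Not NE.
(a2, b4): P1 can switch to a1 (1.7 → 3.1). Not NE.
(The remaining 12 profiles each have a profitable deviation by the same check.)

There is no pure-strategy Nash equilibrium.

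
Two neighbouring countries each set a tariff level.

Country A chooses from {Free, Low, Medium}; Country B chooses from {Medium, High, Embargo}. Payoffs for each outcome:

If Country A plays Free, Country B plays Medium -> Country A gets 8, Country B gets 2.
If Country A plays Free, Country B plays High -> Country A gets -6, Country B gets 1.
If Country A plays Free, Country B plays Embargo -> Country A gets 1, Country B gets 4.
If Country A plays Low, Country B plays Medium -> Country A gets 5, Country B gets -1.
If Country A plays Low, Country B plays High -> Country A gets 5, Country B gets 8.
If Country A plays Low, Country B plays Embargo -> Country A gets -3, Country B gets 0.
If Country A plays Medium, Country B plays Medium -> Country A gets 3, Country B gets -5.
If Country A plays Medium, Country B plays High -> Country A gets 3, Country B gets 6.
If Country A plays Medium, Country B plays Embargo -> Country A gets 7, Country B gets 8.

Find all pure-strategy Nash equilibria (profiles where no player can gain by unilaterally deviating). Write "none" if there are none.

(Free, Medium): Country B can switch to Embargo (2 → 4). Not NE.
(Free, High): Country A can switch to Low (-6 → 5). Not NE.
(Free, Embargo): Country A can switch to Medium (1 → 7). Not NE.
(Low, Medium): Country A can switch to Free (5 → 8). Not NE.
(Low, High): Country A gets 5, best alternative 3; Country B gets 8, best alternative 0. No profitable deviation — NE.
(Low, Embargo): Country A can switch to Free (-3 → 1). Not NE.
(Medium, Medium): Country A can switch to Free (3 → 8). Not NE.
(Medium, High): Country A can switch to Low (3 → 5). Not NE.
(Medium, Embargo): Country A gets 7, best alternative 1; Country B gets 8, best alternative 6. No profitable deviation — NE.

(Low, High); (Medium, Embargo)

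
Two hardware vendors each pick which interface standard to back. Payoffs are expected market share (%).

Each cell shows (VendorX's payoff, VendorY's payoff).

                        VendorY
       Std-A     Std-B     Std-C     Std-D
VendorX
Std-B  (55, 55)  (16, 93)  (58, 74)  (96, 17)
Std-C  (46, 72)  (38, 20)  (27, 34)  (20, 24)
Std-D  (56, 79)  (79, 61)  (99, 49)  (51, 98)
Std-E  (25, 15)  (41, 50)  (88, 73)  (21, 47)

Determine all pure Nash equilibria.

No pure-strategy Nash equilibrium.

Check each profile: it is a Nash equilibrium iff no player can strictly gain by switching unilaterally.
(Std-B, Std-A): VendorX can switch to Std-D (55 → 56). Not NE.
(Std-B, Std-B): VendorX can switch to Std-C (16 → 38). Not NE.
(Std-B, Std-C): VendorX can switch to Std-D (58 → 99). Not NE.
(Std-B, Std-D): VendorY can switch to Std-A (17 → 55). Not NE.
(Std-C, Std-A): VendorX can switch to Std-B (46 → 55). Not NE.
(Std-C, Std-B): VendorX can switch to Std-D (38 → 79). Not NE.
(Std-C, Std-C): VendorX can switch to Std-B (27 → 58). Not NE.
(Std-C, Std-D): VendorX can switch to Std-B (20 → 96). Not NE.
(Std-D, Std-A): VendorY can switch to Std-D (79 → 98). Not NE.
(Std-D, Std-B): VendorY can switch to Std-A (61 → 79). Not NE.
(The remaining 6 profiles each have a profitable deviation by the same check.)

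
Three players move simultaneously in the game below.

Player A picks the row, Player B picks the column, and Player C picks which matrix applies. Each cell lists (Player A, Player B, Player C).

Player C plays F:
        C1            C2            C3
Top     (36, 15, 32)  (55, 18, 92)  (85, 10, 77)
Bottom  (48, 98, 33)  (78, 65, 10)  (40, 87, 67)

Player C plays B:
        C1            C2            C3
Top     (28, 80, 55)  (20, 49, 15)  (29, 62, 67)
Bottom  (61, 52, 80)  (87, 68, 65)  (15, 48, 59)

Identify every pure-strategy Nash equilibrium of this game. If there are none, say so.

The unique pure-strategy Nash equilibrium is (Bottom, C2, B).

(Top, C1, F): Player A can switch to Bottom (36 → 48). Not NE.
(Top, C1, B): Player A can switch to Bottom (28 → 61). Not NE.
(Top, C2, F): Player A can switch to Bottom (55 → 78). Not NE.
(Top, C2, B): Player A can switch to Bottom (20 → 87). Not NE.
(Top, C3, F): Player B can switch to C1 (10 → 15). Not NE.
(Top, C3, B): Player B can switch to C1 (62 → 80). Not NE.
(Bottom, C1, F): Player C can switch to B (33 → 80). Not NE.
(Bottom, C1, B): Player B can switch to C2 (52 → 68). Not NE.
(Bottom, C2, F): Player B can switch to C1 (65 → 98). Not NE.
(Bottom, C2, B): Player A gets 87, best alternative 20; Player B gets 68, best alternative 52; Player C gets 65, best alternative 10. No profitable deviation — NE.
(Bottom, C3, F): Player A can switch to Top (40 → 85). Not NE.
(Bottom, C3, B): Player A can switch to Top (15 → 29). Not NE.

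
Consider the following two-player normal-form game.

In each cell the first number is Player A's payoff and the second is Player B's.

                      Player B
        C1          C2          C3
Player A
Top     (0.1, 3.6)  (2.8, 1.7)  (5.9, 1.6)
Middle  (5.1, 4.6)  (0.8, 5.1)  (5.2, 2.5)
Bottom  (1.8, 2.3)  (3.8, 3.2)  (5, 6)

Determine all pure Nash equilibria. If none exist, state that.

No pure-strategy Nash equilibrium.

Player A against C1: payoffs 0.1, 5.1, 1.8 → best response Middle.
Player A against C2: payoffs 2.8, 0.8, 3.8 → best response Bottom.
Player A against C3: payoffs 5.9, 5.2, 5 → best response Top.
Player B against Top: payoffs 3.6, 1.7, 1.6 → best response C1.
Player B against Middle: payoffs 4.6, 5.1, 2.5 → best response C2.
Player B against Bottom: payoffs 2.3, 3.2, 6 → best response C3.
No profile is a mutual best response for all players.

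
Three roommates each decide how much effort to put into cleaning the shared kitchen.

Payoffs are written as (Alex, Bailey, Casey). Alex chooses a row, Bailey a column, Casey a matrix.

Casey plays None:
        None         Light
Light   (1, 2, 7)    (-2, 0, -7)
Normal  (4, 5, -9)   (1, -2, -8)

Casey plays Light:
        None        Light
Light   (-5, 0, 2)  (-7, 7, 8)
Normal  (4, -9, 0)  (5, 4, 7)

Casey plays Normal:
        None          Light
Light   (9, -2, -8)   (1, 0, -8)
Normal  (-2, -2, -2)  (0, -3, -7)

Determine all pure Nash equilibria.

(Normal, Light, Light)

(Light, None, None): Alex can switch to Normal (1 → 4). Not NE.
(Light, None, Light): Alex can switch to Normal (-5 → 4). Not NE.
(Light, None, Normal): Bailey can switch to Light (-2 → 0). Not NE.
(Light, Light, None): Alex can switch to Normal (-2 → 1). Not NE.
(Light, Light, Light): Alex can switch to Normal (-7 → 5). Not NE.
(Light, Light, Normal): Casey can switch to None (-8 → -7). Not NE.
(Normal, Light, Light): Alex gets 5, best alternative -7; Bailey gets 4, best alternative -9; Casey gets 7, best alternative -7. No profitable deviation — NE.
(The remaining 5 profiles each have a profitable deviation by the same check.)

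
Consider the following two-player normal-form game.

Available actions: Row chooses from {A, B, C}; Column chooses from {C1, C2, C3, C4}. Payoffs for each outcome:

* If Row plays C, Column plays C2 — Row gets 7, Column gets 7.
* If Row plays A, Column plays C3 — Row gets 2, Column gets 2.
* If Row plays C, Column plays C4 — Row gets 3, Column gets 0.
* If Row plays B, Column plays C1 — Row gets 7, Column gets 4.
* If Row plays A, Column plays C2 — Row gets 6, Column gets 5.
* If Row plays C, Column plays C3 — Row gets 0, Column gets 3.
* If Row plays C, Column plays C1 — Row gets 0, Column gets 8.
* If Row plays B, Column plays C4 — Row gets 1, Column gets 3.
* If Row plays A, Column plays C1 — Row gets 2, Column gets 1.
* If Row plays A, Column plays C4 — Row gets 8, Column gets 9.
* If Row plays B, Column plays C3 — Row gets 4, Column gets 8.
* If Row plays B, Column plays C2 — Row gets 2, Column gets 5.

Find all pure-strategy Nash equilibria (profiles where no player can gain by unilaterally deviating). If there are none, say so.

The pure Nash equilibria are (A, C4); (B, C3).

For each player, find the best response to each opponent profile; mutual best responses are the pure NE.
Row against C1: payoffs 2, 7, 0 → best response B.
Row against C2: payoffs 6, 2, 7 → best response C.
Row against C3: payoffs 2, 4, 0 → best response B.
Row against C4: payoffs 8, 1, 3 → best response A.
Column against A: payoffs 1, 5, 2, 9 → best response C4.
Column against B: payoffs 4, 5, 8, 3 → best response C3.
Column against C: payoffs 8, 7, 3, 0 → best response C1.
Mutual best responses: (A, C4); (B, C3).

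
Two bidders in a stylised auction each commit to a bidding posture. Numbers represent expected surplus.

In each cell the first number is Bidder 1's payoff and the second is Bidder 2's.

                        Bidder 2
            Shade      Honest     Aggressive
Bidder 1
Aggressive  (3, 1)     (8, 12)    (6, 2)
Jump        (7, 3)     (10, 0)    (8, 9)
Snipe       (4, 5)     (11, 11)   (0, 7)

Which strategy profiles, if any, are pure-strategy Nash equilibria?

Check each profile: it is a Nash equilibrium iff no player can strictly gain by switching unilaterally.
(Aggressive, Shade): Bidder 1 can switch to Jump (3 → 7). Not NE.
(Aggressive, Honest): Bidder 1 can switch to Jump (8 → 10). Not NE.
(Aggressive, Aggressive): Bidder 1 can switch to Jump (6 → 8). Not NE.
(Jump, Shade): Bidder 2 can switch to Aggressive (3 → 9). Not NE.
(Jump, Honest): Bidder 1 can switch to Snipe (10 → 11). Not NE.
(Jump, Aggressive): Bidder 1 gets 8, best alternative 6; Bidder 2 gets 9, best alternative 3. No profitable deviation — NE.
(Snipe, Shade): Bidder 1 can switch to Jump (4 → 7). Not NE.
(Snipe, Honest): Bidder 1 gets 11, best alternative 10; Bidder 2 gets 11, best alternative 7. No profitable deviation — NE.
(Snipe, Aggressive): Bidder 1 can switch to Aggressive (0 → 6). Not NE.

The pure Nash equilibria are (Jump, Aggressive) and (Snipe, Honest).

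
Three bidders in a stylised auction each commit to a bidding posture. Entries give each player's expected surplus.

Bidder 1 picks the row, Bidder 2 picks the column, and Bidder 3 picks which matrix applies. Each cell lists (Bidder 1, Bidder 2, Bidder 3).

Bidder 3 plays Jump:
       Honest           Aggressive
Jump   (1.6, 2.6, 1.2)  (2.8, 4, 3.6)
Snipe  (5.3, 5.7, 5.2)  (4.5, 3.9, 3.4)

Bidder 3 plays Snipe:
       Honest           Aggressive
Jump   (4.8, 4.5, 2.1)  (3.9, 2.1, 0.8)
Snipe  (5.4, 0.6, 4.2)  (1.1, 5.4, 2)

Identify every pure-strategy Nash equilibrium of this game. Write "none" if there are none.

Check each profile: it is a Nash equilibrium iff no player can strictly gain by switching unilaterally.
(Jump, Honest, Jump): Bidder 1 can switch to Snipe (1.6 → 5.3). Not NE.
(Jump, Honest, Snipe): Bidder 1 can switch to Snipe (4.8 → 5.4). Not NE.
(Jump, Aggressive, Jump): Bidder 1 can switch to Snipe (2.8 → 4.5). Not NE.
(Jump, Aggressive, Snipe): Bidder 2 can switch to Honest (2.1 → 4.5). Not NE.
(Snipe, Honest, Jump): Bidder 1 gets 5.3, best alternative 1.6; Bidder 2 gets 5.7, best alternative 3.9; Bidder 3 gets 5.2, best alternative 4.2. No profitable deviation — NE.
(Snipe, Honest, Snipe): Bidder 2 can switch to Aggressive (0.6 → 5.4). Not NE.
(Snipe, Aggressive, Jump): Bidder 2 can switch to Honest (3.9 → 5.7). Not NE.
(Snipe, Aggressive, Snipe): Bidder 1 can switch to Jump (1.1 → 3.9). Not NE.

Pure NE: (Snipe, Honest, Jump)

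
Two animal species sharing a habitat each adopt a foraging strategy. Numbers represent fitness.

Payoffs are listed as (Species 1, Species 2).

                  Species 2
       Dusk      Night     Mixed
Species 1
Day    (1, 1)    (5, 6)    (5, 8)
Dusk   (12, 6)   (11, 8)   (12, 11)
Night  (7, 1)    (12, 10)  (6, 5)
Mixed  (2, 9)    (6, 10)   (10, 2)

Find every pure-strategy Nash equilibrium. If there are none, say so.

Species 1 against Dusk: payoffs 1, 12, 7, 2 → best response Dusk.
Species 1 against Night: payoffs 5, 11, 12, 6 → best response Night.
Species 1 against Mixed: payoffs 5, 12, 6, 10 → best response Dusk.
Species 2 against Day: payoffs 1, 6, 8 → best response Mixed.
Species 2 against Dusk: payoffs 6, 8, 11 → best response Mixed.
Species 2 against Night: payoffs 1, 10, 5 → best response Night.
Species 2 against Mixed: payoffs 9, 10, 2 → best response Night.
Mutual best responses: (Dusk, Mixed); (Night, Night).

Pure-strategy Nash equilibria: (Dusk, Mixed) and (Night, Night)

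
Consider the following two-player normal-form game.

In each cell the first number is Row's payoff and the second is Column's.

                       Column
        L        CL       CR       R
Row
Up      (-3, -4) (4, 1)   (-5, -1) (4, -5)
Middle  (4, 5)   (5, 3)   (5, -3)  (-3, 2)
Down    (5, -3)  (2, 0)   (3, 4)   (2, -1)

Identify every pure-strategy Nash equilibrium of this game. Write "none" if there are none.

none

For each strategy profile, look for a profitable unilateral deviation.
(Up, L): Row can switch to Middle (-3 → 4). Not NE.
(Up, CL): Row can switch to Middle (4 → 5). Not NE.
(Up, CR): Row can switch to Middle (-5 → 5). Not NE.
(Up, R): Column can switch to L (-5 → -4). Not NE.
(Middle, L): Row can switch to Down (4 → 5). Not NE.
(Middle, CL): Column can switch to L (3 → 5). Not NE.
(Middle, CR): Column can switch to L (-3 → 5). Not NE.
(Middle, R): Row can switch to Up (-3 → 4). Not NE.
(Down, L): Column can switch to CL (-3 → 0). Not NE.
(Down, CL): Row can switch to Up (2 → 4). Not NE.
(Down, CR): Row can switch to Middle (3 → 5). Not NE.
(Down, R): Row can switch to Up (2 → 4). Not NE.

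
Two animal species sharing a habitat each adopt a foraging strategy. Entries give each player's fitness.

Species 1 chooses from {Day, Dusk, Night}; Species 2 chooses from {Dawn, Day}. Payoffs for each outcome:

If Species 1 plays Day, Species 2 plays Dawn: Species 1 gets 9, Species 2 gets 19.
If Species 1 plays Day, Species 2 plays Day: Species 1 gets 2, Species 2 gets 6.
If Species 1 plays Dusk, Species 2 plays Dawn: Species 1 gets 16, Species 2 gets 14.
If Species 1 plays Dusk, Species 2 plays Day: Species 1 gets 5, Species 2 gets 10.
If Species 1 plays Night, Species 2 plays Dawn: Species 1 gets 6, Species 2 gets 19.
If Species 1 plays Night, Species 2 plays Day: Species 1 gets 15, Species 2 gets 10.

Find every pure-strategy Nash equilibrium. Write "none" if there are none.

(Dusk, Dawn)

For each strategy profile, look for a profitable unilateral deviation.
(Day, Dawn): Species 1 can switch to Dusk (9 → 16). Not NE.
(Day, Day): Species 1 can switch to Dusk (2 → 5). Not NE.
(Dusk, Dawn): Species 1 gets 16, best alternative 9; Species 2 gets 14, best alternative 10. No profitable deviation — NE.
(Dusk, Day): Species 1 can switch to Night (5 → 15). Not NE.
(Night, Dawn): Species 1 can switch to Day (6 → 9). Not NE.
(Night, Day): Species 2 can switch to Dawn (10 → 19). Not NE.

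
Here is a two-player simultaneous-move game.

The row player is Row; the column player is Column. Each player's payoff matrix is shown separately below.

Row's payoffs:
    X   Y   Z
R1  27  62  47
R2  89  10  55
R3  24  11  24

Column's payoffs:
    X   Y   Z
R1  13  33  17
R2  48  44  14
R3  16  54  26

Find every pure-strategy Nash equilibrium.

The pure Nash equilibria are (R1, Y) and (R2, X).

(R1, X): Row can switch to R2 (27 → 89). Not NE.
(R1, Y): Row gets 62, best alternative 11; Column gets 33, best alternative 17. No profitable deviation — NE.
(R1, Z): Row can switch to R2 (47 → 55). Not NE.
(R2, X): Row gets 89, best alternative 27; Column gets 48, best alternative 44. No profitable deviation — NE.
(R2, Y): Row can switch to R1 (10 → 62). Not NE.
(R2, Z): Column can switch to X (14 → 48). Not NE.
(R3, X): Row can switch to R1 (24 → 27). Not NE.
(R3, Y): Row can switch to R1 (11 → 62). Not NE.
(R3, Z): Row can switch to R1 (24 → 47). Not NE.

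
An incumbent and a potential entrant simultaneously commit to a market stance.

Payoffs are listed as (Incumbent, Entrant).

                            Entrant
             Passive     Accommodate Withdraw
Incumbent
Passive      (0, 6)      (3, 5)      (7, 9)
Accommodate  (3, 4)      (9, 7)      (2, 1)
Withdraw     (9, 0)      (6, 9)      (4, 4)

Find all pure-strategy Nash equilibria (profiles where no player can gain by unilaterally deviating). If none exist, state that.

Pure-strategy Nash equilibria: (Passive, Withdraw); (Accommodate, Accommodate)

(Passive, Passive): Incumbent can switch to Accommodate (0 → 3). Not NE.
(Passive, Accommodate): Incumbent can switch to Accommodate (3 → 9). Not NE.
(Passive, Withdraw): Incumbent gets 7, best alternative 4; Entrant gets 9, best alternative 6. No profitable deviation — NE.
(Accommodate, Passive): Incumbent can switch to Withdraw (3 → 9). Not NE.
(Accommodate, Accommodate): Incumbent gets 9, best alternative 6; Entrant gets 7, best alternative 4. No profitable deviation — NE.
(Accommodate, Withdraw): Incumbent can switch to Passive (2 → 7). Not NE.
(Withdraw, Passive): Entrant can switch to Accommodate (0 → 9). Not NE.
(Withdraw, Accommodate): Incumbent can switch to Accommodate (6 → 9). Not NE.
(The remaining 1 profile has a profitable deviation by the same check.)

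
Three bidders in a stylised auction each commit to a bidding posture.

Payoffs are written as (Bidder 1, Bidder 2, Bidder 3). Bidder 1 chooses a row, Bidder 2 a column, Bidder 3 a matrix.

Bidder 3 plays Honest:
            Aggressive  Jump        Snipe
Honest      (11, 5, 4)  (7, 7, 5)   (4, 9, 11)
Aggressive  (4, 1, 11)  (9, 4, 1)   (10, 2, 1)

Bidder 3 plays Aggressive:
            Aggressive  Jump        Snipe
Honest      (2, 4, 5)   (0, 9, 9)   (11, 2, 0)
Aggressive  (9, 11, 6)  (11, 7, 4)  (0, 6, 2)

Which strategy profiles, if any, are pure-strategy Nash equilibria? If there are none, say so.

For each player, find the best response to each opponent profile; mutual best responses are the pure NE.
Bidder 1 against (Aggressive, Honest): payoffs 11, 4 → best response Honest.
Bidder 1 against (Aggressive, Aggressive): payoffs 2, 9 → best response Aggressive.
Bidder 1 against (Jump, Honest): payoffs 7, 9 → best response Aggressive.
Bidder 1 against (Jump, Aggressive): payoffs 0, 11 → best response Aggressive.
Bidder 1 against (Snipe, Honest): payoffs 4, 10 → best response Aggressive.
Bidder 1 against (Snipe, Aggressive): payoffs 11, 0 → best response Honest.
Bidder 2 against (Honest, Honest): payoffs 5, 7, 9 → best response Snipe.
Bidder 2 against (Honest, Aggressive): payoffs 4, 9, 2 → best response Jump.
Bidder 2 against (Aggressive, Honest): payoffs 1, 4, 2 → best response Jump.
Bidder 2 against (Aggressive, Aggressive): payoffs 11, 7, 6 → best response Aggressive.
Bidder 3 against (Honest, Aggressive): payoffs 4, 5 → best response Aggressive.
Bidder 3 against (Honest, Jump): payoffs 5, 9 → best response Aggressive.
Bidder 3 against (Honest, Snipe): payoffs 11, 0 → best response Honest.
Bidder 3 against (Aggressive, Aggressive): payoffs 11, 6 → best response Honest.
Bidder 3 against (Aggressive, Jump): payoffs 1, 4 → best response Aggressive.
Bidder 3 against (Aggressive, Snipe): payoffs 1, 2 → best response Aggressive.
No profile is a mutual best response for all players.

This game has no pure Nash equilibrium.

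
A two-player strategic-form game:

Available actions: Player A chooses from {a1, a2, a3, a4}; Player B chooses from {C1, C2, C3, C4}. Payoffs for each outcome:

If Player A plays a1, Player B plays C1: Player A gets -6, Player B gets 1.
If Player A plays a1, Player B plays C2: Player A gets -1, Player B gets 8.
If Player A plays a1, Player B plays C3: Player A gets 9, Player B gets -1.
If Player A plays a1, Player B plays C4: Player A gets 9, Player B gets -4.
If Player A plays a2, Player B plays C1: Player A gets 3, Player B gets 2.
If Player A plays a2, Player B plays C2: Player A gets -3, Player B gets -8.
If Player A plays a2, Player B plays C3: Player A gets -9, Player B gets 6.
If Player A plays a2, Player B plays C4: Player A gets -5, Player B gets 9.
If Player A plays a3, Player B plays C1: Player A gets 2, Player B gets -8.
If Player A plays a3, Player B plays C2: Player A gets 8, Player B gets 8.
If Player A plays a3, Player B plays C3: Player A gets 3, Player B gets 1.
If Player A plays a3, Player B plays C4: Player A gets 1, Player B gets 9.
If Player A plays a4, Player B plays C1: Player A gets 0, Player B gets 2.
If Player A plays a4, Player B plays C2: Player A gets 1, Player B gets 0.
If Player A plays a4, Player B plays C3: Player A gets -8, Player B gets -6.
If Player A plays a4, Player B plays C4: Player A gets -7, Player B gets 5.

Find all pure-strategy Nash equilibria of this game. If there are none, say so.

This game has no pure Nash equilibrium.

(a1, C1): Player A can switch to a2 (-6 → 3). Not NE.
(a1, C2): Player A can switch to a3 (-1 → 8). Not NE.
(a1, C3): Player B can switch to C1 (-1 → 1). Not NE.
(a1, C4): Player B can switch to C1 (-4 → 1). Not NE.
(a2, C1): Player B can switch to C3 (2 → 6). Not NE.
(a2, C2): Player A can switch to a1 (-3 → -1). Not NE.
(The remaining 10 profiles each have a profitable deviation by the same check.)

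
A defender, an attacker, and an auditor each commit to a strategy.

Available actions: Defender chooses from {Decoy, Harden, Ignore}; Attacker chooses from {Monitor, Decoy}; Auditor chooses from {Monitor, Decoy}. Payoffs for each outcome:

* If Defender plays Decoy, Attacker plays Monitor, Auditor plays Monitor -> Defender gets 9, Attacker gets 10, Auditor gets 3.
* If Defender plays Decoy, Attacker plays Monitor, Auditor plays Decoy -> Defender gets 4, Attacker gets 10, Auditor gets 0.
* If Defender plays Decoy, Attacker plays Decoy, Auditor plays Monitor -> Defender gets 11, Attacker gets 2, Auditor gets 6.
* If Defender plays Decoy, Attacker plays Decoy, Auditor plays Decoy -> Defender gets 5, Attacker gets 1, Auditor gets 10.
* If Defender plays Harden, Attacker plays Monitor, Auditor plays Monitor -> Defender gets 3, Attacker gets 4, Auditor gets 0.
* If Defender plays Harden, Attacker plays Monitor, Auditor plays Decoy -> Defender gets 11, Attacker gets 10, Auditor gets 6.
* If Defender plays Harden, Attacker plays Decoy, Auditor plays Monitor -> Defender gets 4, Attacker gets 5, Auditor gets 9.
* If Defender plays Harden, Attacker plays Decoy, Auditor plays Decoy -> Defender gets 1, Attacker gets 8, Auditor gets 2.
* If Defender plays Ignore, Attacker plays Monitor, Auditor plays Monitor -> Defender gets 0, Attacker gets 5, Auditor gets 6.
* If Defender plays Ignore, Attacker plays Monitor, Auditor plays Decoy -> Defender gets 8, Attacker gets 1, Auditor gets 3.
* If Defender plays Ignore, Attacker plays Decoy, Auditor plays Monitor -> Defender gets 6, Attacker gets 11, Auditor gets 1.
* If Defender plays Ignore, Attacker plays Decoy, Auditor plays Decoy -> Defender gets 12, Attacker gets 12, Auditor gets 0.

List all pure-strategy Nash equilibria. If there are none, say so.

(Decoy, Monitor, Monitor): Defender gets 9, best alternative 3; Attacker gets 10, best alternative 2; Auditor gets 3, best alternative 0. No profitable deviation — NE.
(Decoy, Monitor, Decoy): Defender can switch to Harden (4 → 11). Not NE.
(Decoy, Decoy, Monitor): Attacker can switch to Monitor (2 → 10). Not NE.
(Decoy, Decoy, Decoy): Defender can switch to Ignore (5 → 12). Not NE.
(Harden, Monitor, Monitor): Defender can switch to Decoy (3 → 9). Not NE.
(Harden, Monitor, Decoy): Defender gets 11, best alternative 8; Attacker gets 10, best alternative 8; Auditor gets 6, best alternative 0. No profitable deviation — NE.
(Harden, Decoy, Monitor): Defender can switch to Decoy (4 → 11). Not NE.
(Harden, Decoy, Decoy): Defender can switch to Decoy (1 → 5). Not NE.
(Ignore, Monitor, Monitor): Defender can switch to Decoy (0 → 9). Not NE.
(Ignore, Monitor, Decoy): Defender can switch to Harden (8 → 11). Not NE.
(Ignore, Decoy, Monitor): Defender can switch to Decoy (6 → 11). Not NE.
(Ignore, Decoy, Decoy): Auditor can switch to Monitor (0 → 1). Not NE.

Pure-strategy Nash equilibria: (Decoy, Monitor, Monitor), (Harden, Monitor, Decoy)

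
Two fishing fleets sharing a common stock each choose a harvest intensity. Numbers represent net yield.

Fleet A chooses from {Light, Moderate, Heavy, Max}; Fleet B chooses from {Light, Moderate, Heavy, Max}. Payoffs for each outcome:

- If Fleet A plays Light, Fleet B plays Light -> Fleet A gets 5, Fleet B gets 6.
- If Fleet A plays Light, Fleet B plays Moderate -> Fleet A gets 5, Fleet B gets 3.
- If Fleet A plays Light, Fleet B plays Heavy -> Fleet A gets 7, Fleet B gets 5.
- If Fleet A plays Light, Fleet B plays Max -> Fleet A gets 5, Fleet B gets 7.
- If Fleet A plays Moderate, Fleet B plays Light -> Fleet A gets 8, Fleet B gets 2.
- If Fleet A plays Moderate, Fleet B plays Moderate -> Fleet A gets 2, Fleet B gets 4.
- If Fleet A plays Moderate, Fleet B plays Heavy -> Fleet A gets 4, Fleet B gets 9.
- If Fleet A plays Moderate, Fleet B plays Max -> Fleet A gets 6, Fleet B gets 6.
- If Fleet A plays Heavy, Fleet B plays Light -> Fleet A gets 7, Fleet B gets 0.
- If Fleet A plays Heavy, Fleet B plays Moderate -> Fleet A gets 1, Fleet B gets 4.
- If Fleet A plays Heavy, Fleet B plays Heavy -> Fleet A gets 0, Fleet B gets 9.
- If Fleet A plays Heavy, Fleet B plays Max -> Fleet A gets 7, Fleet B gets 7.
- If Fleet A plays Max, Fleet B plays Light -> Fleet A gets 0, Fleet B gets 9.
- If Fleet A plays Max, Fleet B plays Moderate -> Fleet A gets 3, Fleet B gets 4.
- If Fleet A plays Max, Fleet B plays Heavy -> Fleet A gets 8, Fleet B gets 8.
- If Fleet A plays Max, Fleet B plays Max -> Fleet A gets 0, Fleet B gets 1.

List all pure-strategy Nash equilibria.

Fleet A against Light: payoffs 5, 8, 7, 0 → best response Moderate.
Fleet A against Moderate: payoffs 5, 2, 1, 3 → best response Light.
Fleet A against Heavy: payoffs 7, 4, 0, 8 → best response Max.
Fleet A against Max: payoffs 5, 6, 7, 0 → best response Heavy.
Fleet B against Light: payoffs 6, 3, 5, 7 → best response Max.
Fleet B against Moderate: payoffs 2, 4, 9, 6 → best response Heavy.
Fleet B against Heavy: payoffs 0, 4, 9, 7 → best response Heavy.
Fleet B against Max: payoffs 9, 4, 8, 1 → best response Light.
No profile is a mutual best response for all players.

This game has no pure Nash equilibrium.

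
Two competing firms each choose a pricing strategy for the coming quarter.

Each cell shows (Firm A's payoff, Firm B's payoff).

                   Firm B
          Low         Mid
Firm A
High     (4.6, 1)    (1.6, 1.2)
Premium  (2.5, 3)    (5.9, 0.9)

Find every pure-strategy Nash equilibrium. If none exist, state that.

This game has no pure Nash equilibrium.

(High, Low): Firm B can switch to Mid (1 → 1.2). Not NE.
(High, Mid): Firm A can switch to Premium (1.6 → 5.9). Not NE.
(Premium, Low): Firm A can switch to High (2.5 → 4.6). Not NE.
(Premium, Mid): Firm B can switch to Low (0.9 → 3). Not NE.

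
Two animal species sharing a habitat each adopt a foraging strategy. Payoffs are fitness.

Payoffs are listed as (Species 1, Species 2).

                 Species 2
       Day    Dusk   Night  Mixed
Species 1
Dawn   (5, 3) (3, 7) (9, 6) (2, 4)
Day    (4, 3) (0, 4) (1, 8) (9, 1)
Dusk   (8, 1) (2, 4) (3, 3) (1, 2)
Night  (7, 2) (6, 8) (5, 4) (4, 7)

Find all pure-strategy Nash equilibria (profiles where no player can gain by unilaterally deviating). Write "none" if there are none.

(Dawn, Day): Species 1 can switch to Dusk (5 → 8). Not NE.
(Dawn, Dusk): Species 1 can switch to Night (3 → 6). Not NE.
(Dawn, Night): Species 2 can switch to Dusk (6 → 7). Not NE.
(Dawn, Mixed): Species 1 can switch to Day (2 → 9). Not NE.
(Day, Day): Species 1 can switch to Dawn (4 → 5). Not NE.
(Day, Dusk): Species 1 can switch to Dawn (0 → 3). Not NE.
(Day, Night): Species 1 can switch to Dawn (1 → 9). Not NE.
(Day, Mixed): Species 2 can switch to Day (1 → 3). Not NE.
(Dusk, Day): Species 2 can switch to Dusk (1 → 4). Not NE.
(Dusk, Dusk): Species 1 can switch to Dawn (2 → 3). Not NE.
(Night, Dusk): Species 1 gets 6, best alternative 3; Species 2 gets 8, best alternative 7. No profitable deviation — NE.
(The remaining 5 profiles each have a profitable deviation by the same check.)

The unique pure-strategy Nash equilibrium is (Night, Dusk).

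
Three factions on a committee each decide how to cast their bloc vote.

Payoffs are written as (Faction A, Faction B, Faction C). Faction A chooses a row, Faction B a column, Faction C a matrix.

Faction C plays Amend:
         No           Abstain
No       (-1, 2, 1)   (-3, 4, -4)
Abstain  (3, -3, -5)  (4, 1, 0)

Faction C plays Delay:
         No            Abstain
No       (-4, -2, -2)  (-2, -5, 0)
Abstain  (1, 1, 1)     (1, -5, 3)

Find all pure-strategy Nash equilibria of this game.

Faction A against (No, Amend): payoffs -1, 3 → best response Abstain.
Faction A against (No, Delay): payoffs -4, 1 → best response Abstain.
Faction A against (Abstain, Amend): payoffs -3, 4 → best response Abstain.
Faction A against (Abstain, Delay): payoffs -2, 1 → best response Abstain.
Faction B against (No, Amend): payoffs 2, 4 → best response Abstain.
Faction B against (No, Delay): payoffs -2, -5 → best response No.
Faction B against (Abstain, Amend): payoffs -3, 1 → best response Abstain.
Faction B against (Abstain, Delay): payoffs 1, -5 → best response No.
Faction C against (No, No): payoffs 1, -2 → best response Amend.
Faction C against (No, Abstain): payoffs -4, 0 → best response Delay.
Faction C against (Abstain, No): payoffs -5, 1 → best response Delay.
Faction C against (Abstain, Abstain): payoffs 0, 3 → best response Delay.
Mutual best responses: (Abstain, No, Delay).

Pure NE: (Abstain, No, Delay)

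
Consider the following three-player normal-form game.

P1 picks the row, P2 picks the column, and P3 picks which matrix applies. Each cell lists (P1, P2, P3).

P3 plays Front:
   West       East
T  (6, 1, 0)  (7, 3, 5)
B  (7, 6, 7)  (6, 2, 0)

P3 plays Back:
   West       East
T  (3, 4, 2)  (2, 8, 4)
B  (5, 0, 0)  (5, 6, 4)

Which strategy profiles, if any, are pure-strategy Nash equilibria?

For each player, find the best response to each opponent profile; mutual best responses are the pure NE.
P1 against (West, Front): payoffs 6, 7 → best response B.
P1 against (West, Back): payoffs 3, 5 → best response B.
P1 against (East, Front): payoffs 7, 6 → best response T.
P1 against (East, Back): payoffs 2, 5 → best response B.
P2 against (T, Front): payoffs 1, 3 → best response East.
P2 against (T, Back): payoffs 4, 8 → best response East.
P2 against (B, Front): payoffs 6, 2 → best response West.
P2 against (B, Back): payoffs 0, 6 → best response East.
P3 against (T, West): payoffs 0, 2 → best response Back.
P3 against (T, East): payoffs 5, 4 → best response Front.
P3 against (B, West): payoffs 7, 0 → best response Front.
P3 against (B, East): payoffs 0, 4 → best response Back.
Mutual best responses: (T, East, Front); (B, West, Front); (B, East, Back).

Pure-strategy Nash equilibria: (T, East, Front); (B, West, Front); (B, East, Back)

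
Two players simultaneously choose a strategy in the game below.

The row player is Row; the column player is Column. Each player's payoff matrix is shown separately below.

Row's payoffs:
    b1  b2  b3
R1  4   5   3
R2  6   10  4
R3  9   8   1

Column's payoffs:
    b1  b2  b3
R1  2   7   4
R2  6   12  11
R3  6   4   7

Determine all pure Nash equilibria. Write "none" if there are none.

Pure NE: (R2, b2)

Row against b1: payoffs 4, 6, 9 → best response R3.
Row against b2: payoffs 5, 10, 8 → best response R2.
Row against b3: payoffs 3, 4, 1 → best response R2.
Column against R1: payoffs 2, 7, 4 → best response b2.
Column against R2: payoffs 6, 12, 11 → best response b2.
Column against R3: payoffs 6, 4, 7 → best response b3.
Mutual best responses: (R2, b2).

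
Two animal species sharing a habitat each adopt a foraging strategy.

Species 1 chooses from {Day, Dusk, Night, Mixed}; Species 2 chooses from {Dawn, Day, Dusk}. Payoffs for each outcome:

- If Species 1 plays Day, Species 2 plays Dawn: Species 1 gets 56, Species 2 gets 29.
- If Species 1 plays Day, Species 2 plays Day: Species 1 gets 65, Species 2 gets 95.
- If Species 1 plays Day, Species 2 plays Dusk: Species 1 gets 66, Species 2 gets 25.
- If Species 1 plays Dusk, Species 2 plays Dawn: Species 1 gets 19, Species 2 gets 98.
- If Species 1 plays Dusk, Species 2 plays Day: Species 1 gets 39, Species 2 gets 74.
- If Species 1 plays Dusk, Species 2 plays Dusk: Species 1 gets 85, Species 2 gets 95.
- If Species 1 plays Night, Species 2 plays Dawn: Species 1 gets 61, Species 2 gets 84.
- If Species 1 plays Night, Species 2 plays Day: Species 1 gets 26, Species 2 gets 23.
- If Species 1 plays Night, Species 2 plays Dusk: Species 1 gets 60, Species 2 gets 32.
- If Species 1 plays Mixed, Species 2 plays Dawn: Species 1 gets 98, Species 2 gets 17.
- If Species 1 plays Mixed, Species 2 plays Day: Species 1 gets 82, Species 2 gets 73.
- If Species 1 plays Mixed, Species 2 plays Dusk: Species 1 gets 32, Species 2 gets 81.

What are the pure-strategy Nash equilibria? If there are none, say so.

Mark each player's best response to every combination of opponents' strategies; a profile where every player is best-responding is a pure Nash equilibrium.
Species 1 against Dawn: payoffs 56, 19, 61, 98 → best response Mixed.
Species 1 against Day: payoffs 65, 39, 26, 82 → best response Mixed.
Species 1 against Dusk: payoffs 66, 85, 60, 32 → best response Dusk.
Species 2 against Day: payoffs 29, 95, 25 → best response Day.
Species 2 against Dusk: payoffs 98, 74, 95 → best response Dawn.
Species 2 against Night: payoffs 84, 23, 32 → best response Dawn.
Species 2 against Mixed: payoffs 17, 73, 81 → best response Dusk.
No profile is a mutual best response for all players.

none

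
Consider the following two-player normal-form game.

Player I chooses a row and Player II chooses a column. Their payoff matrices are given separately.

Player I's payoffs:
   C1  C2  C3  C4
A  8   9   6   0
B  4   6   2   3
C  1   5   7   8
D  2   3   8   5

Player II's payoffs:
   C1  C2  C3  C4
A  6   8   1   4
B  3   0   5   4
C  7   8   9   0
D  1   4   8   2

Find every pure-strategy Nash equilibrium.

(A, C1): Player II can switch to C2 (6 → 8). Not NE.
(A, C2): Player I gets 9, best alternative 6; Player II gets 8, best alternative 6. No profitable deviation — NE.
(A, C3): Player I can switch to C (6 → 7). Not NE.
(A, C4): Player I can switch to B (0 → 3). Not NE.
(B, C1): Player I can switch to A (4 → 8). Not NE.
(B, C2): Player I can switch to A (6 → 9). Not NE.
(B, C3): Player I can switch to A (2 → 6). Not NE.
(B, C4): Player I can switch to C (3 → 8). Not NE.
(C, C1): Player I can switch to A (1 → 8). Not NE.
(C, C2): Player I can switch to A (5 → 9). Not NE.
(C, C3): Player I can switch to D (7 → 8). Not NE.
(D, C3): Player I gets 8, best alternative 7; Player II gets 8, best alternative 4. No profitable deviation — NE.
(The remaining 4 profiles each have a profitable deviation by the same check.)

Pure-strategy Nash equilibria: (A, C2) and (D, C3)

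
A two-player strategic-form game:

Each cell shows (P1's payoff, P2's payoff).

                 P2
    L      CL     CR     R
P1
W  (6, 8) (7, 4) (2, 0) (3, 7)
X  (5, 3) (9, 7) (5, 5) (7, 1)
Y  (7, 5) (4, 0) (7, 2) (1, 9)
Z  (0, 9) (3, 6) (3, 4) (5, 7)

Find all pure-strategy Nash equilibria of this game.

P1 against L: payoffs 6, 5, 7, 0 → best response Y.
P1 against CL: payoffs 7, 9, 4, 3 → best response X.
P1 against CR: payoffs 2, 5, 7, 3 → best response Y.
P1 against R: payoffs 3, 7, 1, 5 → best response X.
P2 against W: payoffs 8, 4, 0, 7 → best response L.
P2 against X: payoffs 3, 7, 5, 1 → best response CL.
P2 against Y: payoffs 5, 0, 2, 9 → best response R.
P2 against Z: payoffs 9, 6, 4, 7 → best response L.
Mutual best responses: (X, CL).

Pure NE: (X, CL)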